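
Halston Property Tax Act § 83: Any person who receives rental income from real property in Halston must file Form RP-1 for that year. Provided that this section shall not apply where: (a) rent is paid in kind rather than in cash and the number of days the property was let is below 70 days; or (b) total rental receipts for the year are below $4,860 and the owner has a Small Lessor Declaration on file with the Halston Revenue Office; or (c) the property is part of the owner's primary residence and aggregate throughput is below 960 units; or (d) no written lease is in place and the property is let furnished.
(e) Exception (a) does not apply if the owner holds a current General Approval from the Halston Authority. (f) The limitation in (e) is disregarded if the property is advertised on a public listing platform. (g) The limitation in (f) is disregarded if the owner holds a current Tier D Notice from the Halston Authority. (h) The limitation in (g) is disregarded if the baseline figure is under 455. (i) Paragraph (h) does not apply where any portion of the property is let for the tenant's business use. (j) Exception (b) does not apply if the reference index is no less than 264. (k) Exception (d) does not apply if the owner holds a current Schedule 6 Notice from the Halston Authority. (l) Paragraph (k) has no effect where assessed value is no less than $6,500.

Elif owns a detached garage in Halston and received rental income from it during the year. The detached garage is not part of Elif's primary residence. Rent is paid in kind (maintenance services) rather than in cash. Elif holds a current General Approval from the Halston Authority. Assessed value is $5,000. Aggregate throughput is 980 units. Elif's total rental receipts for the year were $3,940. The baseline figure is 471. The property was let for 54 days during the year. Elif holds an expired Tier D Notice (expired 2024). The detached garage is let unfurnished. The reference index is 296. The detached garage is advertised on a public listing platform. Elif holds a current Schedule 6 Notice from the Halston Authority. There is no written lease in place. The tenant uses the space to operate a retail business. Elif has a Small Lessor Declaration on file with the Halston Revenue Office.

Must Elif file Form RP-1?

Exception (a): rent is paid in kind; the number of days the property was let is 54 days, below the 70 days limit — every condition holds. Considering the limiting provisions: (e) is engaged (a current General Approval is held), but yields to (f): (f) operates — the property is publicly advertised. (g), which would lift (f), is not engaged — the Tier D Notice is not current. (a) remains available.
Exception (b)'s conditions are all satisfied: total rental receipts for the year are $3,940, below the $4,860 limit; a Small Lessor Declaration is on file. Turning to paragraph (j): (j) applies — the reference index is 296, meeting the 264 threshold. (b) is therefore removed.
Exception (c) requires that the property is part of the owner's primary residence; but the detached garage is not part of the primary residence, so (c) is unavailable.
Exception (d) fails — the property is let unfurnished.

No — exception (a) applies; Elif is not required to file Form RP-1.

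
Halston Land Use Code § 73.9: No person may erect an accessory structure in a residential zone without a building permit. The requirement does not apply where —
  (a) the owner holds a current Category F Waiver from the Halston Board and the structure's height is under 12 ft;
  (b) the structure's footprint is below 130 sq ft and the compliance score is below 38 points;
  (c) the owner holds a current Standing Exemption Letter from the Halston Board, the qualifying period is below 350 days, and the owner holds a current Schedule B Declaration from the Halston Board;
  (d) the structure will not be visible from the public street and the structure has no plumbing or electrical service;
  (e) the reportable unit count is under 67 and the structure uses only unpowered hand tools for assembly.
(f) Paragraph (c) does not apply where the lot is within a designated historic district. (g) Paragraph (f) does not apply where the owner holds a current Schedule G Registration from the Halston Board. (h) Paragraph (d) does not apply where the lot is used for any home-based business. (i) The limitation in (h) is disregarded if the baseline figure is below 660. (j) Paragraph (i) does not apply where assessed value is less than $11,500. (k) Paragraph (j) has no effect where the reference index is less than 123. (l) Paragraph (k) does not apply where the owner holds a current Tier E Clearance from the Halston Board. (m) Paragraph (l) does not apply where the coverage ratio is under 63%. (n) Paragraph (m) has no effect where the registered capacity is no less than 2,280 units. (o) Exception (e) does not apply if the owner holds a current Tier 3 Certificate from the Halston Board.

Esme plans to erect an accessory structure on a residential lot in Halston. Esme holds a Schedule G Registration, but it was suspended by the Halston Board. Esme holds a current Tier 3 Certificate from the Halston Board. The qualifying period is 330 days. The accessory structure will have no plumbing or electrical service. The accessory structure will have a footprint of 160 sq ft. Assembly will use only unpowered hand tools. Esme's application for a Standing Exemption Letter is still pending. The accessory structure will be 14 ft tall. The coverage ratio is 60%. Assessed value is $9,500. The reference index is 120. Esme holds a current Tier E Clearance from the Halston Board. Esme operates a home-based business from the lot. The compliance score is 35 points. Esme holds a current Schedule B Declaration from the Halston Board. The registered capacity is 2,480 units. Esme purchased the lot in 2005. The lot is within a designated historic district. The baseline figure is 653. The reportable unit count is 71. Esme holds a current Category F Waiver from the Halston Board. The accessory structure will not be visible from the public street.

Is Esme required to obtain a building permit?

Exception (a) does not apply: the structure's height is 14 ft, not under 12 ft.
Exception (b) fails — the structure's footprint is 160 sq ft, not below 130 sq ft.
Exception (c) does not apply: no current Standing Exemption Letter is held.
Exception (d)'s conditions are all satisfied: the structure will not be visible from the street; there is no plumbing or electrical service. But applying paragraphs (h)–(n): (h) operates against (d): a home-based business operates on the lot. (i) would limit (h) — the baseline figure is 653, below the 660 limit — but (j) sets (i) aside: (j) operates against (i): assessed value is $9,500, less than the $11,500 limit. (k) is triggered (the reference index is 120, less than the 123 limit), but yields to (l): (l) is engaged — a current Tier E Clearance is held. (m) is engaged (the coverage ratio is 60%, under the 63% limit), but yields to (n): (n) operates against (m): the registered capacity is 2,480 units, meeting the 2,280 units threshold. Exception (d) does not apply.
Exception (e) does not apply: the reportable unit count is 71, not under 67.
No exception is made out. Esme falls within the general rule.

Yes — Esme must obtain a building permit.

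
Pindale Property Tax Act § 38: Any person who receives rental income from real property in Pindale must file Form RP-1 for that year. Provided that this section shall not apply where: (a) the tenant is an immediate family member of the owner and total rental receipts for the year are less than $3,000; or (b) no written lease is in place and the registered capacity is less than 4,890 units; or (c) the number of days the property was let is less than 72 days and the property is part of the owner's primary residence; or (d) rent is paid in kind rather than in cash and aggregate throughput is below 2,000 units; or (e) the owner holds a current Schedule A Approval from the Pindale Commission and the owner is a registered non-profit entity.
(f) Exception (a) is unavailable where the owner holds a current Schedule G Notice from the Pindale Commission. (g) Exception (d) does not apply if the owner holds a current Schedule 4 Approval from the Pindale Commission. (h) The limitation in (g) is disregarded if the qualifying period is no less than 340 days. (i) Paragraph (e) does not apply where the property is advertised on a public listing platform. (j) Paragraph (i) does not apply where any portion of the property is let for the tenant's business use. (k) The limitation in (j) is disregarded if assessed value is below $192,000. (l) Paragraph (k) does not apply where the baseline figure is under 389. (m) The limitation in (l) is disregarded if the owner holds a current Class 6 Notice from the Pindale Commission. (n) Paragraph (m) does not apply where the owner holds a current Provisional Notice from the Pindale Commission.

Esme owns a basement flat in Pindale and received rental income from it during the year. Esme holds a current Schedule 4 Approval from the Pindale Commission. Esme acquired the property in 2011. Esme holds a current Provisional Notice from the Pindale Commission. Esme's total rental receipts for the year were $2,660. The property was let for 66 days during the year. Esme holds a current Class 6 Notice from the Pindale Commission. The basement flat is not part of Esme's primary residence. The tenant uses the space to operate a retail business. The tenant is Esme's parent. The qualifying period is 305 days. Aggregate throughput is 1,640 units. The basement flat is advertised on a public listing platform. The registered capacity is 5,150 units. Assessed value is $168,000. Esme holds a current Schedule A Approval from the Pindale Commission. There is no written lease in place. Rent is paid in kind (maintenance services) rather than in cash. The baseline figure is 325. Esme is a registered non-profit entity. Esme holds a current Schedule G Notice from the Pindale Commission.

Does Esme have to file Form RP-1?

No — exception (e) applies; Esme is not required to file Form RP-1.

Exception (a): the tenant is an immediate family member; total rental receipts for the year are $2,660, less than the $3,000 limit — every condition holds. But: (f) operates against (a): a current Schedule G Notice is held. Exception (a) does not apply.
Exception (b) fails — the registered capacity is 5,150 units, not less than 4,890 units.
Exception (c) requires that the property is part of the owner's primary residence; but the basement flat is not part of the primary residence, so (c) is unavailable.
Exception (d): rent is paid in kind; aggregate throughput is 1,640 units, below the 2,000 units limit — every condition holds. However, paragraphs (g)–(h) must be considered: (g) operates against (d): a current Schedule 4 Approval is held. (h), which would lift (g), is inapplicable — the qualifying period is 305 days, short of 340 days. (d) is therefore removed.
Exception (e) is satisfied on its face — a current Schedule A Approval is held; Esme is a registered non-profit. Considering the limiting provisions: (i) would limit (e) — the property is publicly advertised — but (j) sets (i) aside: (j) operates — the space is let for business use. (k) is engaged (assessed value is $168,000, below the $192,000 limit), but is displaced by (l): (l) applies — the baseline figure is 325, under the 389 limit. (m) applies (a current Class 6 Notice is held), but is itself disapplied by (n): (n) is engaged — a current Provisional Notice is held. (e) remains available.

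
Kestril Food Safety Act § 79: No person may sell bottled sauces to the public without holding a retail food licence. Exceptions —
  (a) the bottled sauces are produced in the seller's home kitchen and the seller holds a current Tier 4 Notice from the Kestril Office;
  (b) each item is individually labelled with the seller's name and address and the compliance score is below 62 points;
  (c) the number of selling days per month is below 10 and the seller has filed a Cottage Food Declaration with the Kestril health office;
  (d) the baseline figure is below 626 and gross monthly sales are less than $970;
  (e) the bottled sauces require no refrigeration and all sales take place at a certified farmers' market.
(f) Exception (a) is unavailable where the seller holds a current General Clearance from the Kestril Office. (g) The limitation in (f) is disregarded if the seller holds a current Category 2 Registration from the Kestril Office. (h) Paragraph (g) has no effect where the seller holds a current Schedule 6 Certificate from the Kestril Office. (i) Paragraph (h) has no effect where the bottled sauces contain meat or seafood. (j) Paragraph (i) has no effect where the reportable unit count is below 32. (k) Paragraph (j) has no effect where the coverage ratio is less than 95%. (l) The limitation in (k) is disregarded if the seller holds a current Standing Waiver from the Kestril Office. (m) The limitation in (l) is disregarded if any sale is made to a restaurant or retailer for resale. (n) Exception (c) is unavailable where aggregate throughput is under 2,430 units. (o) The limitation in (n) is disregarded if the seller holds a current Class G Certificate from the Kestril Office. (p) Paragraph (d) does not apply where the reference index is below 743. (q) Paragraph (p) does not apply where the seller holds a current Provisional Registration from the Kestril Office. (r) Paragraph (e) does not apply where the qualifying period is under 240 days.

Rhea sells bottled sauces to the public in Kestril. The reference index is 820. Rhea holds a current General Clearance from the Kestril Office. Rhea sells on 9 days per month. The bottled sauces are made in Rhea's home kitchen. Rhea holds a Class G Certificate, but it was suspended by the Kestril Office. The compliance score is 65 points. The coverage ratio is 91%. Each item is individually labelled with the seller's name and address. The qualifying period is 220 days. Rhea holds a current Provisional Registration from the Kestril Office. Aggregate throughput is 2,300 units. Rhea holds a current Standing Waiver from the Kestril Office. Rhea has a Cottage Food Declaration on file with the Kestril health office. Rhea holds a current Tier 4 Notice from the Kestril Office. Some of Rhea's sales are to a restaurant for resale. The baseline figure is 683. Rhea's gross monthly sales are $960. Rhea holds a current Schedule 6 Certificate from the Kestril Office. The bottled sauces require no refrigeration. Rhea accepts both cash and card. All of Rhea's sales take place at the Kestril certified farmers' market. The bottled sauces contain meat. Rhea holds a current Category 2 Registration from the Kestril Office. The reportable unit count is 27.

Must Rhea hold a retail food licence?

All of (a)'s requirements are met (the bottled sauces are home-kitchen produced; a current Tier 4 Notice is held). As to paragraphs (f)–(m): (f) applies (a current General Clearance is held), but is itself disapplied by (g): (g) applies — a current Category 2 Registration is held. (h) would limit (g) — a current Schedule 6 Certificate is held — but (i) sets (h) aside: (i) is triggered — the bottled sauces contain meat. (j) operates (the reportable unit count is 27, below the 32 limit), but is displaced by (k): (k) applies — the coverage ratio is 91%, less than the 95% limit. (l) would limit (k) — a current Standing Waiver is held — but (m) sets (l) aside: (m) operates against (l): some sales are to a restaurant for resale. (a) remains available.
Exception (b) does not apply: the compliance score is 65 points, not below 62 points.
Exception (c): the number of selling days per month is 9, below the 10 limit; a Cottage Food Declaration is on file — every condition holds. However, paragraphs (n)–(o) must be considered: (n) operates against (c): aggregate throughput is 2,300 units, under the 2,430 units limit. (o) is not engaged (the Class G Certificate is not current), so (n) stands. (c) is therefore removed.
Exception (d) does not apply: the baseline figure is 683, not below 626.
Exception (e): the bottled sauces are shelf-stable; all sales are at a certified farmers' market — every condition holds. However, paragraph (r) must be considered: (r) is engaged — the qualifying period is 220 days, under the 240 days limit. Exception (e) does not apply.

No — exception (a) applies; Rhea is not required to hold a retail food licence.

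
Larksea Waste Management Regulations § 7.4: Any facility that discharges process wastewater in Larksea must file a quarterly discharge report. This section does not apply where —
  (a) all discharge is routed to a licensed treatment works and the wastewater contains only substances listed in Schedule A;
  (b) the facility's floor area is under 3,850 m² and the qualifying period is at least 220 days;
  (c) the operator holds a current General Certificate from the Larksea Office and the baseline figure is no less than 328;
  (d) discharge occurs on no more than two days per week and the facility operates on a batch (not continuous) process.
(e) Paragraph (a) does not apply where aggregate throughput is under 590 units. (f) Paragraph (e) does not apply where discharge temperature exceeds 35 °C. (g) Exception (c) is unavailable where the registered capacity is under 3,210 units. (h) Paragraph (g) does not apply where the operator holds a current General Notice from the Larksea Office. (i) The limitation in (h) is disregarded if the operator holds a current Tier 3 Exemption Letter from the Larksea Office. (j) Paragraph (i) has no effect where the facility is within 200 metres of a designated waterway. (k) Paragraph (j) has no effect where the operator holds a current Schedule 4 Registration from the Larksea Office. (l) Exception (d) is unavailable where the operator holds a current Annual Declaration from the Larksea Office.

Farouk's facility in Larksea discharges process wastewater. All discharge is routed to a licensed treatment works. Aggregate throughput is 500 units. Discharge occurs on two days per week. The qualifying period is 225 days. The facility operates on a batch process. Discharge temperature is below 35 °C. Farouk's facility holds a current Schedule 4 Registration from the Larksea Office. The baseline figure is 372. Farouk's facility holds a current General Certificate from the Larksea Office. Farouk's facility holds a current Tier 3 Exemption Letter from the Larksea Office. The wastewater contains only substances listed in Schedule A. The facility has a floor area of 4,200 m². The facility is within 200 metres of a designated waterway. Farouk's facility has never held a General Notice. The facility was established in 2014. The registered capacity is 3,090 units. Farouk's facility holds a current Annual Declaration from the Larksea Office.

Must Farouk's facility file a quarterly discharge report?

Yes — Farouk's facility must file a quarterly discharge report.

Exception (a): discharge is routed to a licensed treatment works; the wastewater is Schedule-A-only — every condition holds. Turning to paragraphs (e)–(f): (e) is engaged — aggregate throughput is 500 units, under the 590 units limit. (f) is not engaged (discharge temperature is below 35 °C), so (e) stands. (a) is therefore removed.
Exception (b) requires that the facility's floor area is under 3,850 m²; but the facility's floor area is 4,200 m², not under 3,850 m², so (b) is unavailable.
Exception (c): a current General Certificate is held; the baseline figure is 372, meeting the 328 threshold — every condition holds. But: (g) is engaged — the registered capacity is 3,090 units, under the 3,210 units limit. (h) does not operate here (no current General Notice is held), so (g) stands. (c) is therefore removed.
Exception (d)'s conditions are all satisfied: discharge occurs on no more than two days per week; the facility operates on a batch process. Turning to paragraph (l): (l) operates against (d): a current Annual Declaration is held. (d) is therefore removed.
No exception is made out. Farouk's facility falls within the general rule.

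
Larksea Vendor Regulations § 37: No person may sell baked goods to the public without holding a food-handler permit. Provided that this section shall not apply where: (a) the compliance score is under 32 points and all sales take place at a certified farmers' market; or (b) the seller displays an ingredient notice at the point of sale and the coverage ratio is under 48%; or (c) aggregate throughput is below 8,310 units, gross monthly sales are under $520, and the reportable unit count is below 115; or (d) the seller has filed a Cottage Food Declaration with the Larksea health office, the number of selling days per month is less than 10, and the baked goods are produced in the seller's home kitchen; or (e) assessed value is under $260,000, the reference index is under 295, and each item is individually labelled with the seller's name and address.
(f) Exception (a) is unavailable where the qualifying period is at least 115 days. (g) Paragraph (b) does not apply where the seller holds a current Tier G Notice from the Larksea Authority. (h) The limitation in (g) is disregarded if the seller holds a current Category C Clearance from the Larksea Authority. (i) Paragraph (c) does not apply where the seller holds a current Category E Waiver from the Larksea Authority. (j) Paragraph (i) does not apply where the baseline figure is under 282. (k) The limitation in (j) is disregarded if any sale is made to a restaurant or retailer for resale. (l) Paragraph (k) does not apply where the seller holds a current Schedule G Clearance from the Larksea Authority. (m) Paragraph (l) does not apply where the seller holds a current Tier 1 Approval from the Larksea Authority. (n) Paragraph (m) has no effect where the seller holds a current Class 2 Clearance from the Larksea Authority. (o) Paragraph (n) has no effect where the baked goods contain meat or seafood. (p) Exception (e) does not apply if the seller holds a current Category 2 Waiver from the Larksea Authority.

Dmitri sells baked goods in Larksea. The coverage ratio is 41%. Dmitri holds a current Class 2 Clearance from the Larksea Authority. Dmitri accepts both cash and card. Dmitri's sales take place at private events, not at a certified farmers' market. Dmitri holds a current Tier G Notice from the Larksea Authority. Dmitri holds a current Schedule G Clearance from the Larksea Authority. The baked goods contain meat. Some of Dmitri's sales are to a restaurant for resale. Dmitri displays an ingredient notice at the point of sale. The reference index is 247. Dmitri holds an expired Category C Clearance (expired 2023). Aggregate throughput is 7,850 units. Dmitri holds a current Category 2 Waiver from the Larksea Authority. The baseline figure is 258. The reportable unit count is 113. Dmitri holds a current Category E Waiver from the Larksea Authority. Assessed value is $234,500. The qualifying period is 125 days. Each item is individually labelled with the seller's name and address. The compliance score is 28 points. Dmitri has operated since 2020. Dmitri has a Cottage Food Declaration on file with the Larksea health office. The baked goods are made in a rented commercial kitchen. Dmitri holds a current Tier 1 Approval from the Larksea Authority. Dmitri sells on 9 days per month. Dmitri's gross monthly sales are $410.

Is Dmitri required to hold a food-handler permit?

Exception (a) does not apply: sales are at private events, not a certified farmers' market.
Exception (b) is satisfied on its face — an ingredient notice is displayed; the coverage ratio is 41%, under the 48% limit. But applying paragraphs (g)–(h): (g) is engaged — a current Tier G Notice is held. (h) is inapplicable (there is no Category C Clearance in force), so (g) stands. So (b) is unavailable.
Exception (c) is satisfied on its face — aggregate throughput is 7,850 units, below the 8,310 units limit; gross monthly sales are $410, under the $520 limit; the reportable unit count is 113, below the 115 limit. Turning to paragraphs (i)–(o): (i) operates against (c): a current Category E Waiver is held. (j) is triggered (the baseline figure is 258, under the 282 limit), but is overridden by (k): (k) is triggered — some sales are to a restaurant for resale. (l) would limit (k) — a current Schedule G Clearance is held — but (m) sets (l) aside: (m) is triggered — a current Tier 1 Approval is held. (n) would limit (m) — a current Class 2 Clearance is held — but (o) sets (n) aside: (o) operates against (n): the baked goods contain meat. Exception (c) does not apply.
Exception (d) does not apply: the baked goods are made in a commercial kitchen, not a home kitchen.
Exception (e): assessed value is $234,500, under the $260,000 limit; the reference index is 247, under the 295 limit; items are individually labelled — every condition holds. But applying paragraph (p): (p) operates against (e): a current Category 2 Waiver is held. Exception (e) does not apply.
No exception displaces § 37.

Yes — Dmitri must hold a food-handler permit.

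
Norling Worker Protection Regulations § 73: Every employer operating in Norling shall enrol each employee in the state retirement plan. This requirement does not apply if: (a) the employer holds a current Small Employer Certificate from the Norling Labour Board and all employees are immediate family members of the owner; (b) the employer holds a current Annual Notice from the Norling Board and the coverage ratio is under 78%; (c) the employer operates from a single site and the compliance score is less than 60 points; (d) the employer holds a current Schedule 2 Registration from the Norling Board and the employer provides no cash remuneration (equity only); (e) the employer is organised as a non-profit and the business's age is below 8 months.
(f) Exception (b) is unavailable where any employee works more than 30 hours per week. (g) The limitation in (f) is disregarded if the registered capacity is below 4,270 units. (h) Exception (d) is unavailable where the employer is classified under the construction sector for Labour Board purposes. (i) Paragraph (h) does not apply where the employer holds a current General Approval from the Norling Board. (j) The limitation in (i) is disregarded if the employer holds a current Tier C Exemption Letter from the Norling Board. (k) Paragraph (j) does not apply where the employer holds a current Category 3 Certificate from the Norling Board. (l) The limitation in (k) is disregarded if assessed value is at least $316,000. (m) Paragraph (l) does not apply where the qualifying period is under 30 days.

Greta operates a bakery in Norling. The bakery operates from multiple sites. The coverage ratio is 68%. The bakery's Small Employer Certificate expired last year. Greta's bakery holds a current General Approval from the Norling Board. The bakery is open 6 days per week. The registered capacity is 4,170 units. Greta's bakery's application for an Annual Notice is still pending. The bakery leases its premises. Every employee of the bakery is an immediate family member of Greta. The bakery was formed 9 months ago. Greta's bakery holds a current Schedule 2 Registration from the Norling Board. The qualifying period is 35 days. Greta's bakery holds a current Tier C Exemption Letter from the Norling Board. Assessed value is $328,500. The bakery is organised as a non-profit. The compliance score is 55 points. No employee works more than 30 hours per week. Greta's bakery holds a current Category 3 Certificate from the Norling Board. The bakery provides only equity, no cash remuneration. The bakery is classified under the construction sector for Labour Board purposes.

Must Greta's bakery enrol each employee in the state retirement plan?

Yes — Greta's bakery must enrol each employee in the state retirement plan.

Exception (a) requires that the employer holds a current Small Employer Certificate from the Norling Labour Board; but the Small Employer Certificate has expired, so (a) is unavailable.
Exception (b) fails — no current Annual Notice is held.
Exception (c) requires that the employer operates from a single site; but the employer operates from multiple sites, so (c) is unavailable.
Exception (d) is satisfied on its face — a current Schedule 2 Registration is held; remuneration is equity-only. But: (h) is engaged — the bakery is classified under the construction sector. (i) would limit (h) — a current General Approval is held — but (j) sets (i) aside: (j) operates against (i): a current Tier C Exemption Letter is held. (k) would limit (j) — a current Category 3 Certificate is held — but (l) sets (k) aside: (l) operates against (k): assessed value is $328,500, meeting the $316,000 threshold. (m) is inapplicable (the qualifying period is 35 days, not under 30 days), so (l) stands. (d) is therefore removed.
Exception (e) fails — the business's age is 9 months, not below 8 months.
No exception displaces § 73.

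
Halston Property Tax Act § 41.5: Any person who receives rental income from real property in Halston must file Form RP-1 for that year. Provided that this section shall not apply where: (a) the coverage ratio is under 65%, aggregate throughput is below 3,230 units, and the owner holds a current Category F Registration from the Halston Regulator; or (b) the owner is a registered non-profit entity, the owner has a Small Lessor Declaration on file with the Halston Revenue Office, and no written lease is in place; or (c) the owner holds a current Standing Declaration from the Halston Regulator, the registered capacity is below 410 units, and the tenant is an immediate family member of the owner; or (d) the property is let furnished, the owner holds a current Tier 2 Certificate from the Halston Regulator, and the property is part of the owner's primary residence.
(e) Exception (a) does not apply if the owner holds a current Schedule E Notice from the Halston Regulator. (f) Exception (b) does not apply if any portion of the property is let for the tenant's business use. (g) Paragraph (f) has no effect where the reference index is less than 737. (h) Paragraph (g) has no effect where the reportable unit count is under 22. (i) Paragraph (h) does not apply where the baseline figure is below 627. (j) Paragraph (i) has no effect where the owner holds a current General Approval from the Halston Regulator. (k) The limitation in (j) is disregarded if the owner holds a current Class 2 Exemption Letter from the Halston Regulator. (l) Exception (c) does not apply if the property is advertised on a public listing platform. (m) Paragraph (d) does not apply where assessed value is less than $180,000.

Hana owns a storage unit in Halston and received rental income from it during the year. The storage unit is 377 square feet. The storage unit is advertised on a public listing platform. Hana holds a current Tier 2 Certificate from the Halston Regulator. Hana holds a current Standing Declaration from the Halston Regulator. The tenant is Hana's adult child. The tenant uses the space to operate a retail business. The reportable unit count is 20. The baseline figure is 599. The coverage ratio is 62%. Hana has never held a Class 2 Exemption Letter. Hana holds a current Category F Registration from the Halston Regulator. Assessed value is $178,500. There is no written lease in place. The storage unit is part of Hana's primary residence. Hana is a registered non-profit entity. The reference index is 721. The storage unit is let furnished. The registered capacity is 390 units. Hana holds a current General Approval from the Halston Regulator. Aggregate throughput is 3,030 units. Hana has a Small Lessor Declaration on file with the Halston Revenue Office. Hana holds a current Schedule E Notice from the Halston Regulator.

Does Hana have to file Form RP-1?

Yes — Hana must file Form RP-1.

Exception (a)'s conditions are all satisfied: the coverage ratio is 62%, under the 65% limit; aggregate throughput is 3,030 units, below the 3,230 units limit; a current Category F Registration is held. Turning to paragraph (e): (e) operates against (a): a current Schedule E Notice is held. Exception (a) does not apply.
All of (b)'s requirements are met (Hana is a registered non-profit; a Small Lessor Declaration is on file; there is no written lease). Turning to paragraphs (f)–(k): (f) operates against (b): the space is let for business use. (g) operates (the reference index is 721, less than the 737 limit), but yields to (h): (h) operates — the reportable unit count is 20, under the 22 limit. (i) is triggered (the baseline figure is 599, below the 627 limit), but yields to (j): (j) is engaged — a current General Approval is held. (k) is inapplicable (there is no Class 2 Exemption Letter in force), so (j) stands. (b) is therefore removed.
Exception (c)'s conditions are all satisfied: a current Standing Declaration is held; the registered capacity is 390 units, below the 410 units limit; the tenant is an immediate family member. However, paragraph (l) must be considered: (l) operates against (c): the property is publicly advertised. (c) is therefore removed.
Exception (d) is satisfied on its face — the property is let furnished; a current Tier 2 Certificate is held; the storage unit is part of the primary residence. But applying paragraph (m): (m) is engaged — assessed value is $178,500, less than the $180,000 limit. Exception (d) does not apply.
Every exception is unavailable, so the rule governs.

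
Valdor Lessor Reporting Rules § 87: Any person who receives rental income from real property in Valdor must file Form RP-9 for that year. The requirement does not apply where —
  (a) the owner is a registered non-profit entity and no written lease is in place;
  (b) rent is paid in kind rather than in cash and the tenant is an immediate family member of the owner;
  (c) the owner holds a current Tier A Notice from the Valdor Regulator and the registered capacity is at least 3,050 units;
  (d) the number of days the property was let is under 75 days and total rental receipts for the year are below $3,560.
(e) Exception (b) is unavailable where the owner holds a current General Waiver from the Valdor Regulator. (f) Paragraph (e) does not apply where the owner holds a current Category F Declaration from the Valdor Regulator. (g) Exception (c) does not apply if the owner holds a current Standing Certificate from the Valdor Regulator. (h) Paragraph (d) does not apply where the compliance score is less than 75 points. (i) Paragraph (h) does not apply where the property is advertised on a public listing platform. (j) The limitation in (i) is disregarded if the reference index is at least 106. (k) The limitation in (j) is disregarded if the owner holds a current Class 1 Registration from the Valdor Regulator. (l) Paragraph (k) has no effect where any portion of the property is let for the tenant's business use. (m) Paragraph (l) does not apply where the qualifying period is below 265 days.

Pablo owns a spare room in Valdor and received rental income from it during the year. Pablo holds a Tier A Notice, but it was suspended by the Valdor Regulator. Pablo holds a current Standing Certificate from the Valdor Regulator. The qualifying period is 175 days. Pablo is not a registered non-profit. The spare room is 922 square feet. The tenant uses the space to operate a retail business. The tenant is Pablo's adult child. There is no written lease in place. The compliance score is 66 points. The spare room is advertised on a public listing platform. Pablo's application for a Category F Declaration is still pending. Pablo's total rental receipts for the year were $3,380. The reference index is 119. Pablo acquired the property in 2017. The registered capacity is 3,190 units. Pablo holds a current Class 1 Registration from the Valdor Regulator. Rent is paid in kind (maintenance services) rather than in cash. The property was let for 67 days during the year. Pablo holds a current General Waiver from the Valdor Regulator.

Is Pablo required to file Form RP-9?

Exception (a) fails — Pablo is not a registered non-profit.
Exception (b): rent is paid in kind; the tenant is an immediate family member — every condition holds. However, paragraphs (e)–(f) must be considered: (e) operates against (b): a current General Waiver is held. (f) is not triggered (no current Category F Declaration is held), so (e) stands. (b) is therefore removed.
Exception (c) requires that the owner holds a current Tier A Notice from the Valdor Regulator; but no current Tier A Notice is held, so (c) is unavailable.
Exception (d) is satisfied on its face — the number of days the property was let is 67 days, under the 75 days limit; total rental receipts for the year are $3,380, below the $3,560 limit. Under paragraphs (h)–(m): (h) is triggered (the compliance score is 66 points, less than the 75 points limit), but is set aside by (i): (i) is engaged — the property is publicly advertised. (j) would limit (i) — the reference index is 119, meeting the 106 threshold — but (k) sets (j) aside: (k) operates against (j): a current Class 1 Registration is held. (l) is triggered (the space is let for business use), but yields to (m): (m) operates against (l): the qualifying period is 175 days, below the 265 days limit. So (d) applies.

No — exception (d) applies; Pablo is not required to file Form RP-9.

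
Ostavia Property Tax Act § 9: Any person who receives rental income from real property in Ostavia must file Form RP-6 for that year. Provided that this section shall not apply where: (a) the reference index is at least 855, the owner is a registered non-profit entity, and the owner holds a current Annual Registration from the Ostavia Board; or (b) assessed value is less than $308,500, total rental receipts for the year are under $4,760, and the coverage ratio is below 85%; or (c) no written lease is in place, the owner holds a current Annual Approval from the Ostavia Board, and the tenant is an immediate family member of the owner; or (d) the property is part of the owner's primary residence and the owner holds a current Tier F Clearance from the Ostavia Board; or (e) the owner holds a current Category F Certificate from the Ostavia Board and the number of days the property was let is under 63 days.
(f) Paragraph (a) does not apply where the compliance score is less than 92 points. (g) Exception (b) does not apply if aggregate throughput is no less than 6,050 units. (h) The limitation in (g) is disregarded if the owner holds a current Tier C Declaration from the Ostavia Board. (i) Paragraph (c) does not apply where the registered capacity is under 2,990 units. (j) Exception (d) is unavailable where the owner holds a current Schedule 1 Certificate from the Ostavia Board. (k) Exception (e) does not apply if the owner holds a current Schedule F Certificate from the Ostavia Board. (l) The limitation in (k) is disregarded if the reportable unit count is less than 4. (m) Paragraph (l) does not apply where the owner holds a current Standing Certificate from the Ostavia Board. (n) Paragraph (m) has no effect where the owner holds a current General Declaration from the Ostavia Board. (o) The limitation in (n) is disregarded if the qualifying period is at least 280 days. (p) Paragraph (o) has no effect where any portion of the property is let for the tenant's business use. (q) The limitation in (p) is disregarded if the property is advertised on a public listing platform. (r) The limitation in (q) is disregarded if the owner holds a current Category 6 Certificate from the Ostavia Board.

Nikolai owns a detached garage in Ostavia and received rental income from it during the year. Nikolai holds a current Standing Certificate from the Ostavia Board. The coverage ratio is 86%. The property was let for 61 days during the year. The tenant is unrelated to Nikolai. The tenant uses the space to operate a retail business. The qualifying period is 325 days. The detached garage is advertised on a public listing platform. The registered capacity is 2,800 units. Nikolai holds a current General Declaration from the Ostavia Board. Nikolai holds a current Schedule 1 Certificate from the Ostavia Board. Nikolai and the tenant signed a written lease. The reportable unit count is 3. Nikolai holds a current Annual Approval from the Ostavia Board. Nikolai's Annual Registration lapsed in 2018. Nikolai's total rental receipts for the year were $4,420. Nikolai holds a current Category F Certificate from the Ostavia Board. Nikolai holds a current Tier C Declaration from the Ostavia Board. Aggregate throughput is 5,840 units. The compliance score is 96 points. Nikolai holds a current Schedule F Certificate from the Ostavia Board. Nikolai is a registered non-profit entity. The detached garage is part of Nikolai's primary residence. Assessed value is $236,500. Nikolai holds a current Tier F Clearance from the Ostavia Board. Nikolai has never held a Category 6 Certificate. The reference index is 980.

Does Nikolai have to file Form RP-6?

Exception (a) does not apply: the Annual Registration is not current.
Exception (b) does not apply: the coverage ratio is 86%, not below 85%.
Exception (c) fails — a written lease is in place.
All of (d)'s requirements are met (the detached garage is part of the primary residence; a current Tier F Clearance is held). But applying paragraph (j): (j) is engaged — a current Schedule 1 Certificate is held. So (d) is unavailable.
Exception (e) is satisfied on its face — a current Category F Certificate is held; the number of days the property was let is 61 days, under the 63 days limit. However, paragraphs (k)–(r) must be considered: (k) applies — a current Schedule F Certificate is held. (l) is engaged (the reportable unit count is 3, less than the 4 limit), but yields to (m): (m) applies — a current Standing Certificate is held. (n) is engaged (a current General Declaration is held), but is itself disapplied by (o): (o) operates — the qualifying period is 325 days, meeting the 280 days threshold. (p) would limit (o) — the space is let for business use — but (q) sets (p) aside: (q) applies — the property is publicly advertised. (r), which would lift (q), is inapplicable — there is no Category 6 Certificate in force. Exception (e) does not apply.
None of the exceptions is available; § 9 applies in full.

Yes — Nikolai must file Form RP-6.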